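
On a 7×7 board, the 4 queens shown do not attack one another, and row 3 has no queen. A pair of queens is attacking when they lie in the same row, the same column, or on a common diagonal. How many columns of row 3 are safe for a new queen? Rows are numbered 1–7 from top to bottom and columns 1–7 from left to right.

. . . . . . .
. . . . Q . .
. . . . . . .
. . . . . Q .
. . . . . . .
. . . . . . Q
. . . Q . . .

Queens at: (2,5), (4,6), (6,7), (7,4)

(2,5) attacks row 3 at column 5 and diagonals 4, 6.
(4,6) attacks row 3 at column 6 and diagonals 5, 7.
(6,7) attacks row 3 at column 7 and diagonals 4.
(7,4) attacks row 3 at column 4.
Attacked columns: {4, 5, 6, 7}. Safe: {1, 2, 3}.

3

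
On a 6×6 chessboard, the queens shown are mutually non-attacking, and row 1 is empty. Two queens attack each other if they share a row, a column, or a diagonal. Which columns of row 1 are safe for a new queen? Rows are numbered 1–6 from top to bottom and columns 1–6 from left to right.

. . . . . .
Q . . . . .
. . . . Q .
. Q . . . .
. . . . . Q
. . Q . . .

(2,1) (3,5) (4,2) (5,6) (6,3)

(2,1) attacks row 1 at column 1 and diagonals 2.
(3,5) attacks row 1 at column 5 and diagonals 3.
(4,2) attacks row 1 at column 2 and diagonals 5.
(5,6) attacks row 1 at column 6 and diagonals 2.
(6,3) attacks row 1 at column 3.
Attacked columns: {1, 2, 3, 5, 6}. Safe: {4}.

columns 4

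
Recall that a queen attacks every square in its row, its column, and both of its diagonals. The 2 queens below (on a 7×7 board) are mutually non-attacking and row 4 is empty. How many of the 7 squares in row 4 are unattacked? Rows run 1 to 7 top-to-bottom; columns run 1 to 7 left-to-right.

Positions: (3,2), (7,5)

(3,2) attacks row 4 at column 2 and diagonals 1, 3.
(7,5) attacks row 4 at column 5 and diagonals 2.
Attacked columns: {1, 2, 3, 5}. Safe: {4, 6, 7}.

3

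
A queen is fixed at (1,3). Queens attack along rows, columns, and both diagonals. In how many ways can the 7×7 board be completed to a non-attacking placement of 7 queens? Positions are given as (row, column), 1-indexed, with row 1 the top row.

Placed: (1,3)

Branch on row 2: col 1 → 2; col 5 → 1; col 6 → 1; col 7 → 2.
Sum: 2 + 1 + 1 + 2 = 6.

6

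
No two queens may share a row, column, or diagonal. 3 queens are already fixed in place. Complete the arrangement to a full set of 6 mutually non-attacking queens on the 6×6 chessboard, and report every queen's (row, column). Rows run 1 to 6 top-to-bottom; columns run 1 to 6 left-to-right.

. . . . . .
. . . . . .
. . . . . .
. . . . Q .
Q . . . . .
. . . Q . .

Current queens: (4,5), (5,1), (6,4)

(1,3) (2,6) (3,2) (4,5) (5,1) (6,4)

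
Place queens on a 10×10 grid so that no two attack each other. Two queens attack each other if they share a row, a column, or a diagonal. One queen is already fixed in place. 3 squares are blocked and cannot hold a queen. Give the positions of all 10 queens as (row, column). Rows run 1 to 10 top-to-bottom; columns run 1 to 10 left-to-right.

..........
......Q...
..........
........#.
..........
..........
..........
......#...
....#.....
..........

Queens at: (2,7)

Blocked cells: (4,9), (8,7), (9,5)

Row 1: attacked by (2,7)→{6,7,8}. Safe: 1, 2, 3, 4, 5, 9, 10. Place at column 10.
Row 3: attacked by (1,10)→{8,10}; (2,7)→{6,7,8}. Safe: 1, 2, 3, 4, 5, 9. Place at column 4.
Row 4: attacked by (1,10)→{7,10}; (2,7)→{5,7,9}; (3,4)→{3,4,5}. Blocked: 9. Safe: 1, 2, 6, 8. Place at column 1.
Row 5: attacked by (1,10)→{6,10}; (2,7)→{4,7,10}; (3,4)→{2,4,6}; (4,1)→{1,2}. Safe: 3, 5, 8, 9. Place at column 9.
Row 6: attacked by (1,10)→{5,10}; (2,7)→{3,7}; (3,4)→{1,4,7}; (4,1)→{1,3}; (5,9)→{8,9,10}. Safe: 2, 6. Place at column 2.
Row 7: attacked by (1,10)→{4,10}; (2,7)→{2,7}; (3,4)→{4,8}; (4,1)→{1,4}; (5,9)→{7,9}; (6,2)→{1,2,3}. Safe: 5, 6. Place at column 6.
Row 8: attacked by (1,10)→{3,10}; (2,7)→{1,7}; (3,4)→{4,9}; (4,1)→{1,5}; (5,9)→{6,9}; (6,2)→{2,4}; (7,6)→{5,6,7}. Blocked: 7. Safe: 8. Place at column 8.
Row 9: attacked by (1,10)→{2,10}; (2,7)→{7}; (3,4)→{4,10}; (4,1)→{1,6}; (5,9)→{5,9}; (6,2)→{2,5}; (7,6)→{4,6,8}; (8,8)→{7,8,9}. Blocked: 5. Safe: 3. Place at column 3.
Row 10: attacked by (1,10)→{1,10}; (2,7)→{7}; (3,4)→{4}; (4,1)→{1,7}; (5,9)→{4,9}; (6,2)→{2,6}; (7,6)→{3,6,9}; (8,8)→{6,8,10}; (9,3)→{2,3,4}. Safe: 5. Place at column 5.
Columns [10, 7, 4, 1, 9, 2, 6, 8, 3, 5], r−c [-9, -5, -1, 3, -4, 4, 1, 0, 6, 5], r+c [11, 9, 7, 5, 14, 8, 13, 16, 12, 15] are all distinct, so no two queens attack.

(1,10) (2,7) (3,4) (4,1) (5,9) (6,2) (7,6) (8,8) (9,3) (10,5)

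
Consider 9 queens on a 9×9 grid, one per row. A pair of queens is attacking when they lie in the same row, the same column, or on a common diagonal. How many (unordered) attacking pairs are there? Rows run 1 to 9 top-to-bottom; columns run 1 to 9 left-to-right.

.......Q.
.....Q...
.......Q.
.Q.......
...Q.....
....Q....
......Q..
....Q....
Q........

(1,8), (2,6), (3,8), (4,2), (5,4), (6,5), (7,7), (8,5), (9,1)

5

Same column: (1,8)–(3,8) (column 8); (6,5)–(8,5) (column 5).
Same diagonal: (1,8)–(5,4) (|1−5| = |8−4| = 4); (3,8)–(6,5) (|3−6| = |8−5| = 3); (5,4)–(6,5) (|5−6| = |4−5| = 1).
Total attacking pairs: 5.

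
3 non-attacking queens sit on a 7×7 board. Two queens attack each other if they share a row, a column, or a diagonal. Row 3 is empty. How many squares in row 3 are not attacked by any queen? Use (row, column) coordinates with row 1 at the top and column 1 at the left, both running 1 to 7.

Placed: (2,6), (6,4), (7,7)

(2,6) attacks row 3 at column 6 and diagonals 5, 7.
(6,4) attacks row 3 at column 4 and diagonals 1, 7.
(7,7) attacks row 3 at column 7 and diagonals 3.
Attacked columns: {1, 3, 4, 5, 6, 7}. Safe: {2}.

1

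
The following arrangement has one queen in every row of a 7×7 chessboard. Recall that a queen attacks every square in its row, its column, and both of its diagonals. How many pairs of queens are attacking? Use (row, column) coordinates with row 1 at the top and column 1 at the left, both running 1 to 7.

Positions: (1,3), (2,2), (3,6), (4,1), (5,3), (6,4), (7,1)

5

Same column: (1,3)–(5,3) (column 3); (4,1)–(7,1) (column 1).
Same diagonal: (1,3)–(2,2) (|1−2| = |3−2| = 1); (5,3)–(6,4) (|5−6| = |3−4| = 1); (5,3)–(7,1) (|5−7| = |3−1| = 2).
Total attacking pairs: 5.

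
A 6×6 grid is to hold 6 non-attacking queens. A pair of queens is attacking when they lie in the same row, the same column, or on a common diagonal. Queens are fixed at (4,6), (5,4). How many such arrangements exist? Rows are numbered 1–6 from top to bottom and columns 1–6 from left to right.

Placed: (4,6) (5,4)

Branch on row 1: col 1 → 0; col 2 → 0; col 5 → 1.
Sum: 0 + 0 + 1 = 1.

1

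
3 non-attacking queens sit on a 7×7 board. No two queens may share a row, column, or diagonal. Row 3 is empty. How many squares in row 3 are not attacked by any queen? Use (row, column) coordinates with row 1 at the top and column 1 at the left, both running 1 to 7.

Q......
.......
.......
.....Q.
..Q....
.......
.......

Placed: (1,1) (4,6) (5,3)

2

(1,1) attacks row 3 at column 1 and diagonals 3.
(4,6) attacks row 3 at column 6 and diagonals 5, 7.
(5,3) attacks row 3 at column 3 and diagonals 1, 5.
Attacked columns: {1, 3, 5, 6, 7}. Safe: {2, 4}.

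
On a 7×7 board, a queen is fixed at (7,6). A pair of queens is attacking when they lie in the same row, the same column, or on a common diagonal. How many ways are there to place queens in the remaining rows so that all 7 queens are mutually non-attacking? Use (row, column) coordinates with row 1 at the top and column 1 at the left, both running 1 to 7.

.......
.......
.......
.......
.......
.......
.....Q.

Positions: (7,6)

7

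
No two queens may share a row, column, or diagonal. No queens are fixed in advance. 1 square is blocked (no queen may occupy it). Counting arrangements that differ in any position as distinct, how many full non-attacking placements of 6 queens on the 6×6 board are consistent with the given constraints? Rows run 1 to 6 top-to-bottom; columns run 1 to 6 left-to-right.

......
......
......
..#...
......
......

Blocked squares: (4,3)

Branch on row 1: col 1 → 0; col 2 → 1; col 3 → 1; col 4 → 1; col 5 → 1; col 6 → 0.
Sum: 0 + 1 + 1 + 1 + 1 + 0 = 4.

4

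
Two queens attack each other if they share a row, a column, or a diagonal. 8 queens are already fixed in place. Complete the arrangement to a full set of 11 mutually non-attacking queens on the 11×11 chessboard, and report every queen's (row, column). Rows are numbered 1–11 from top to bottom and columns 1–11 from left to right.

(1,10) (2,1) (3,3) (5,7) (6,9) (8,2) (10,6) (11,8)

Row 4: attacked by (1,10)→{7,10}; (2,1)→{1,3}; (3,3)→{2,3,4}; (5,7)→{6,7,8}; (6,9)→{7,9,11}; (8,2)→{2,6}; (10,6)→{6}; (11,8)→{1,8}. Safe: 5. Place at column 5.
Row 7: attacked by (1,10)→{4,10}; (2,1)→{1,6}; (3,3)→{3,7}; (4,5)→{2,5,8}; (5,7)→{5,7,9}; (6,9)→{8,9,10}; (8,2)→{1,2,3}; (10,6)→{3,6,9}; (11,8)→{4,8}. Safe: 11. Place at column 11.
Row 9: attacked by (1,10)→{2,10}; (2,1)→{1,8}; (3,3)→{3,9}; (4,5)→{5,10}; (5,7)→{3,7,11}; (6,9)→{6,9}; (7,11)→{9,11}; (8,2)→{1,2,3}; (10,6)→{5,6,7}; (11,8)→{6,8,10}. Safe: 4. Place at column 4.
Columns [10, 1, 3, 5, 7, 9, 11, 2, 4, 6, 8], r−c [-9, 1, 0, -1, -2, -3, -4, 6, 5, 4, 3], r+c [11, 3, 6, 9, 12, 15, 18, 10, 13, 16, 19] are all distinct, so no two queens attack.

(1,10) (2,1) (3,3) (4,5) (5,7) (6,9) (7,11) (8,2) (9,4) (10,6) (11,8)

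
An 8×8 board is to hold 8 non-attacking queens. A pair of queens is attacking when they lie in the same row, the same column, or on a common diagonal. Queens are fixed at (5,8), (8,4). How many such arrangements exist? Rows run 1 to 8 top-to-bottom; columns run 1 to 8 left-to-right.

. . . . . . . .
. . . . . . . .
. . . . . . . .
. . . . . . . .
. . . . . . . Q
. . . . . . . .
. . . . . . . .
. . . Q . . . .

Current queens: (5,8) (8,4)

Branch on row 1: col 1 → 0; col 2 → 1; col 3 → 1; col 5 → 0; col 6 → 2; col 7 → 1.
Sum: 0 + 1 + 1 + 0 + 2 + 1 = 5.

5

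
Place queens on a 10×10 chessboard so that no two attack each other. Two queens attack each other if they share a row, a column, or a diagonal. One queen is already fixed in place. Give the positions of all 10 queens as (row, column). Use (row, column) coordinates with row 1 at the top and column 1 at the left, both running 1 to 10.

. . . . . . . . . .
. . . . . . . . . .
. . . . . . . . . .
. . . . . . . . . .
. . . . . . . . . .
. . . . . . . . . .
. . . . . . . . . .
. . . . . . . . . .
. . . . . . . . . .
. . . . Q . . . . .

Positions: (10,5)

Row 1: attacked by (10,5)→{5}. Safe: 1, 2, 3, 4, 6, 7, 8, 9, 10. Place at column 9.
Row 2: attacked by (1,9)→{8,9,10}; (10,5)→{5}. Safe: 1, 2, 3, 4, 6, 7. Place at column 1.
Row 3: attacked by (1,9)→{7,9}; (2,1)→{1,2}; (10,5)→{5}. Safe: 3, 4, 6, 8, 10. Place at column 8.
Row 4: attacked by (1,9)→{6,9}; (2,1)→{1,3}; (3,8)→{7,8,9}; (10,5)→{5}. Safe: 2, 4, 10. Place at column 4.
Row 5: attacked by (1,9)→{5,9}; (2,1)→{1,4}; (3,8)→{6,8,10}; (4,4)→{3,4,5}; (10,5)→{5,10}. Safe: 2, 7. Place at column 2.
Row 6: attacked by (1,9)→{4,9}; (2,1)→{1,5}; (3,8)→{5,8}; (4,4)→{2,4,6}; (5,2)→{1,2,3}; (10,5)→{1,5,9}. Safe: 7, 10. Place at column 7.
Row 7: attacked by (1,9)→{3,9}; (2,1)→{1,6}; (3,8)→{4,8}; (4,4)→{1,4,7}; (5,2)→{2,4}; (6,7)→{6,7,8}; (10,5)→{2,5,8}. Safe: 10. Place at column 10.
Row 8: attacked by (1,9)→{2,9}; (2,1)→{1,7}; (3,8)→{3,8}; (4,4)→{4,8}; (5,2)→{2,5}; (6,7)→{5,7,9}; (7,10)→{9,10}; (10,5)→{3,5,7}. Safe: 6. Place at column 6.
Row 9: attacked by (1,9)→{1,9}; (2,1)→{1,8}; (3,8)→{2,8}; (4,4)→{4,9}; (5,2)→{2,6}; (6,7)→{4,7,10}; (7,10)→{8,10}; (8,6)→{5,6,7}; (10,5)→{4,5,6}. Safe: 3. Place at column 3.
Columns [9, 1, 8, 4, 2, 7, 10, 6, 3, 5], r−c [-8, 1, -5, 0, 3, -1, -3, 2, 6, 5], r+c [10, 3, 11, 8, 7, 13, 17, 14, 12, 15] are all distinct, so no two queens attack.

(1,9) (2,1) (3,8) (4,4) (5,2) (6,7) (7,10) (8,6) (9,3) (10,5)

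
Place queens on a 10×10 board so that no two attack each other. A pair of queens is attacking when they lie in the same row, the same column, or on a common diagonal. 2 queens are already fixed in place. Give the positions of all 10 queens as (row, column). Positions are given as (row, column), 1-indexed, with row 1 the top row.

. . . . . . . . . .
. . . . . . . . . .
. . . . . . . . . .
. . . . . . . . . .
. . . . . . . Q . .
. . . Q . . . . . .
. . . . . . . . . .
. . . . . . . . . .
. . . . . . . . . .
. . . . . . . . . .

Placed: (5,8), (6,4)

(1,6) (2,10) (3,2) (4,5) (5,8) (6,4) (7,1) (8,3) (9,9) (10,7)

Row 1: attacked by (5,8)→{4,8}; (6,4)→{4,9}. Safe: 1, 2, 3, 5, 6, 7, 10. Place at column 6.
Row 2: attacked by (1,6)→{5,6,7}; (5,8)→{5,8}; (6,4)→{4,8}. Safe: 1, 2, 3, 9, 10. Place at column 10.
Row 3: attacked by (1,6)→{4,6,8}; (2,10)→{9,10}; (5,8)→{6,8,10}; (6,4)→{1,4,7}. Safe: 2, 3, 5. Place at column 2.
Row 4: attacked by (1,6)→{3,6,9}; (2,10)→{8,10}; (3,2)→{1,2,3}; (5,8)→{7,8,9}; (6,4)→{2,4,6}. Safe: 5. Place at column 5.
Row 7: attacked by (1,6)→{6}; (2,10)→{5,10}; (3,2)→{2,6}; (4,5)→{2,5,8}; (5,8)→{6,8,10}; (6,4)→{3,4,5}. Safe: 1, 7, 9. Place at column 1.
Row 8: attacked by (1,6)→{6}; (2,10)→{4,10}; (3,2)→{2,7}; (4,5)→{1,5,9}; (5,8)→{5,8}; (6,4)→{2,4,6}; (7,1)→{1,2}. Safe: 3. Place at column 3.
Row 9: attacked by (1,6)→{6}; (2,10)→{3,10}; (3,2)→{2,8}; (4,5)→{5,10}; (5,8)→{4,8}; (6,4)→{1,4,7}; (7,1)→{1,3}; (8,3)→{2,3,4}. Safe: 9. Place at column 9.
Row 10: attacked by (1,6)→{6}; (2,10)→{2,10}; (3,2)→{2,9}; (4,5)→{5}; (5,8)→{3,8}; (6,4)→{4,8}; (7,1)→{1,4}; (8,3)→{1,3,5}; (9,9)→{8,9,10}. Safe: 7. Place at column 7.
Columns [6, 10, 2, 5, 8, 4, 1, 3, 9, 7], r−c [-5, -8, 1, -1, -3, 2, 6, 5, 0, 3], r+c [7, 12, 5, 9, 13, 10, 8, 11, 18, 17] are all distinct, so no two queens attack.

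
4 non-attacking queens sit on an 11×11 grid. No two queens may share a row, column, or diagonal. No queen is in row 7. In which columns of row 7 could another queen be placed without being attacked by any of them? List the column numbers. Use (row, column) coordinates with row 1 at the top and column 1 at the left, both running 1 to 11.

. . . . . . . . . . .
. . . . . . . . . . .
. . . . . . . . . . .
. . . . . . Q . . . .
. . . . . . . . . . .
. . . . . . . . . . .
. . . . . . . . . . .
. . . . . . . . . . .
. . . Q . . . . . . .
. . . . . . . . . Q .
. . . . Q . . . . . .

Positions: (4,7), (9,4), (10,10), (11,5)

(4,7) attacks row 7 at column 7 and diagonals 4, 10.
(9,4) attacks row 7 at column 4 and diagonals 2, 6.
(10,10) attacks row 7 at column 10 and diagonals 7.
(11,5) attacks row 7 at column 5 and diagonals 1, 9.
Attacked columns: {1, 2, 4, 5, 6, 7, 9, 10}. Safe: {3, 8, 11}.

columns 3, 8, 11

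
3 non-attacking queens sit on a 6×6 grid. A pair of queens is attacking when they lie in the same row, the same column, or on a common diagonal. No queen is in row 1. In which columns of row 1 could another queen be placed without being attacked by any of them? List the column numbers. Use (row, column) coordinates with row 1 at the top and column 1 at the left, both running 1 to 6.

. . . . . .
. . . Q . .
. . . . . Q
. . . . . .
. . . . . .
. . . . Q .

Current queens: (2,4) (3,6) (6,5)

columns 1, 2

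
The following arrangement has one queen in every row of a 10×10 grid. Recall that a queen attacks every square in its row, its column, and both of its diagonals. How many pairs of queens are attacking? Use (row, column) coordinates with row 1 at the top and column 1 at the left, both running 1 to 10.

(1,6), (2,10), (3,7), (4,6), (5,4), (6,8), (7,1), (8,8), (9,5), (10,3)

5

Same column: (1,6)–(4,6) (column 6); (6,8)–(8,8) (column 8).
Same diagonal: (3,7)–(4,6) (|3−4| = |7−6| = 1); (4,6)–(6,8) (|4−6| = |6−8| = 2); (6,8)–(9,5) (|6−9| = |8−5| = 3).
Total attacking pairs: 5.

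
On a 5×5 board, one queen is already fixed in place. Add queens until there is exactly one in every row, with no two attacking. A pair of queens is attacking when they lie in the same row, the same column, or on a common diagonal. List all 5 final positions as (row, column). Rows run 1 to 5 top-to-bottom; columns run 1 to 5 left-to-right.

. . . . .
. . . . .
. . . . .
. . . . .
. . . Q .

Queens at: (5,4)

Row 1: attacked by (5,4)→{4}. Safe: 1, 2, 3, 5. Place at column 2.
Row 2: attacked by (1,2)→{1,2,3}; (5,4)→{1,4}. Safe: 5. Place at column 5.
Row 3: attacked by (1,2)→{2,4}; (2,5)→{4,5}; (5,4)→{2,4}. Safe: 1, 3. Place at column 3.
Row 4: attacked by (1,2)→{2,5}; (2,5)→{3,5}; (3,3)→{2,3,4}; (5,4)→{3,4,5}. Safe: 1. Place at column 1.
Columns [2, 5, 3, 1, 4], r−c [-1, -3, 0, 3, 1], r+c [3, 7, 6, 5, 9] are all distinct, so no two queens attack.

(1,2) (2,5) (3,3) (4,1) (5,4)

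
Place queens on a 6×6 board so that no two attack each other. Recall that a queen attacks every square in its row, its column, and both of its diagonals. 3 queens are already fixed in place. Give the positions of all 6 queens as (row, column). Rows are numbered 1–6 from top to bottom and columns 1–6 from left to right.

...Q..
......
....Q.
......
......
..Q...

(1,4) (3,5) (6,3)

(1,4) (2,1) (3,5) (4,2) (5,6) (6,3)

Row 2: attacked by (1,4)→{3,4,5}; (3,5)→{4,5,6}; (6,3)→{3}. Safe: 1, 2. Place at column 1.
Row 4: attacked by (1,4)→{1,4}; (2,1)→{1,3}; (3,5)→{4,5,6}; (6,3)→{1,3,5}. Safe: 2. Place at column 2.
Row 5: attacked by (1,4)→{4}; (2,1)→{1,4}; (3,5)→{3,5}; (4,2)→{1,2,3}; (6,3)→{2,3,4}. Safe: 6. Place at column 6.
Columns [4, 1, 5, 2, 6, 3], r−c [-3, 1, -2, 2, -1, 3], r+c [5, 3, 8, 6, 11, 9] are all distinct, so no two queens attack.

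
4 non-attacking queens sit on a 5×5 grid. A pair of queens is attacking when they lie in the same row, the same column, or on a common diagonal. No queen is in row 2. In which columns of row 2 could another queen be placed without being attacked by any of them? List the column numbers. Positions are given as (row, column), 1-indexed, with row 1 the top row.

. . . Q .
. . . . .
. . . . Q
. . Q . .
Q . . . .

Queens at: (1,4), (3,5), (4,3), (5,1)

columns 2

(1,4) attacks row 2 at column 4 and diagonals 3, 5.
(3,5) attacks row 2 at column 5 and diagonals 4.
(4,3) attacks row 2 at column 3 and diagonals 1, 5.
(5,1) attacks row 2 at column 1 and diagonals 4.
Attacked columns: {1, 3, 4, 5}. Safe: {2}.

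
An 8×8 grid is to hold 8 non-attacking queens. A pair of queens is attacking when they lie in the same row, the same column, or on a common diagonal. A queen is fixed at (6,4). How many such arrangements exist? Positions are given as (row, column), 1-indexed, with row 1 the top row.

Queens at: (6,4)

Branch on row 1: col 1 → 2; col 2 → 2; col 3 → 3; col 5 → 1; col 6 → 2; col 7 → 2; col 8 → 0.
Sum: 2 + 2 + 3 + 1 + 2 + 2 + 0 = 12.

12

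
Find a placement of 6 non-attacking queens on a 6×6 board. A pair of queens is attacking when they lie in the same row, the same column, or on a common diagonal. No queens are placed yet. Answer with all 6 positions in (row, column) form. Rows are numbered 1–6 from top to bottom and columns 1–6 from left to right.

(1,5) (2,3) (3,1) (4,6) (5,4) (6,2)

Row 1: Safe: 1, 2, 3, 4, 5, 6. Place at column 5.
Row 2: attacked by (1,5)→{4,5,6}. Safe: 1, 2, 3. Place at column 3.
Row 3: attacked by (1,5)→{3,5}; (2,3)→{2,3,4}. Safe: 1, 6. Place at column 1.
Row 4: attacked by (1,5)→{2,5}; (2,3)→{1,3,5}; (3,1)→{1,2}. Safe: 4, 6. Place at column 6.
Row 5: attacked by (1,5)→{1,5}; (2,3)→{3,6}; (3,1)→{1,3}; (4,6)→{5,6}. Safe: 2, 4. Place at column 4.
Row 6: attacked by (1,5)→{5}; (2,3)→{3}; (3,1)→{1,4}; (4,6)→{4,6}; (5,4)→{3,4,5}. Safe: 2. Place at column 2.
Columns [5, 3, 1, 6, 4, 2], r−c [-4, -1, 2, -2, 1, 4], r+c [6, 5, 4, 10, 9, 8] are all distinct, so no two queens attack.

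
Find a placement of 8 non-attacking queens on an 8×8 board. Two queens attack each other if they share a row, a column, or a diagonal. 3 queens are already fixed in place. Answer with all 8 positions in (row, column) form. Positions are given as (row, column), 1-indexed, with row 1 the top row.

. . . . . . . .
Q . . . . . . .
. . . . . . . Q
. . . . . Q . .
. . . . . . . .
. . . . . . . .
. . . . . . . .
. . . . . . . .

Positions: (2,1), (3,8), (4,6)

(1,5) (2,1) (3,8) (4,6) (5,3) (6,7) (7,2) (8,4)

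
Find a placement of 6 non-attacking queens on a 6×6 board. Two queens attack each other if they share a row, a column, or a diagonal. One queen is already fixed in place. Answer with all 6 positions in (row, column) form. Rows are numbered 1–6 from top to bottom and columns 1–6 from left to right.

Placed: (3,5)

(1,4) (2,1) (3,5) (4,2) (5,6) (6,3)

Row 1: attacked by (3,5)→{3,5}. Safe: 1, 2, 4, 6. Place at column 4.
Row 2: attacked by (1,4)→{3,4,5}; (3,5)→{4,5,6}. Safe: 1, 2. Place at column 1.
Row 4: attacked by (1,4)→{1,4}; (2,1)→{1,3}; (3,5)→{4,5,6}. Safe: 2. Place at column 2.
Row 5: attacked by (1,4)→{4}; (2,1)→{1,4}; (3,5)→{3,5}; (4,2)→{1,2,3}. Safe: 6. Place at column 6.
Row 6: attacked by (1,4)→{4}; (2,1)→{1,5}; (3,5)→{2,5}; (4,2)→{2,4}; (5,6)→{5,6}. Safe: 3. Place at column 3.
Columns [4, 1, 5, 2, 6, 3], r−c [-3, 1, -2, 2, -1, 3], r+c [5, 3, 8, 6, 11, 9] are all distinct, so no two queens attack.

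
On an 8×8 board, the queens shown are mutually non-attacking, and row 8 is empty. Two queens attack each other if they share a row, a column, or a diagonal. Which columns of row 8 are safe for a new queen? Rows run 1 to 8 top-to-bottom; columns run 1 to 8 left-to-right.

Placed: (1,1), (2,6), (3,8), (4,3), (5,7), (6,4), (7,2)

columns 5

(1,1) attacks row 8 at column 1 and diagonals 8.
(2,6) attacks row 8 at column 6.
(3,8) attacks row 8 at column 8 and diagonals 3.
(4,3) attacks row 8 at column 3 and diagonals 7.
(5,7) attacks row 8 at column 7 and diagonals 4.
(6,4) attacks row 8 at column 4 and diagonals 2, 6.
(7,2) attacks row 8 at column 2 and diagonals 1, 3.
Attacked columns: {1, 2, 3, 4, 6, 7, 8}. Safe: {5}.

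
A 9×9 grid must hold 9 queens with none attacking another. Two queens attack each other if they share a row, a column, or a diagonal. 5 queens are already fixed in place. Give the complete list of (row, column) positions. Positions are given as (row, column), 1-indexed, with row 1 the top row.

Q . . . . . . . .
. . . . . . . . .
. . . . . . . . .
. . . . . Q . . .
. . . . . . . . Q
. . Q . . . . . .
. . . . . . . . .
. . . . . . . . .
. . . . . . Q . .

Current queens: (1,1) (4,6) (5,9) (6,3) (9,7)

(1,1) (2,5) (3,2) (4,6) (5,9) (6,3) (7,8) (8,4) (9,7)

Row 2: attacked by (1,1)→{1,2}; (4,6)→{4,6,8}; (5,9)→{6,9}; (6,3)→{3,7}; (9,7)→{7}. Safe: 5. Place at column 5.
Row 3: attacked by (1,1)→{1,3}; (2,5)→{4,5,6}; (4,6)→{5,6,7}; (5,9)→{7,9}; (6,3)→{3,6}; (9,7)→{1,7}. Safe: 2, 8. Place at column 2.
Row 7: attacked by (1,1)→{1,7}; (2,5)→{5}; (3,2)→{2,6}; (4,6)→{3,6,9}; (5,9)→{7,9}; (6,3)→{2,3,4}; (9,7)→{5,7,9}. Safe: 8. Place at column 8.
Row 8: attacked by (1,1)→{1,8}; (2,5)→{5}; (3,2)→{2,7}; (4,6)→{2,6}; (5,9)→{6,9}; (6,3)→{1,3,5}; (7,8)→{7,8,9}; (9,7)→{6,7,8}. Safe: 4. Place at column 4.
Columns [1, 5, 2, 6, 9, 3, 8, 4, 7], r−c [0, -3, 1, -2, -4, 3, -1, 4, 2], r+c [2, 7, 5, 10, 14, 9, 15, 12, 16] are all distinct, so no two queens attack.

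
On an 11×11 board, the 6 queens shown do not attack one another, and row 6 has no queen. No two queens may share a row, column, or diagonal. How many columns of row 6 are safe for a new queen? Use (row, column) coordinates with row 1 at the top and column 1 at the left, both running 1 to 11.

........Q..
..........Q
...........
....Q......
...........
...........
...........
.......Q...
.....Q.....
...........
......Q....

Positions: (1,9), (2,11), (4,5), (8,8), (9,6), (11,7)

(1,9) attacks row 6 at column 9 and diagonals 4.
(2,11) attacks row 6 at column 11 and diagonals 7.
(4,5) attacks row 6 at column 5 and diagonals 3, 7.
(8,8) attacks row 6 at column 8 and diagonals 6, 10.
(9,6) attacks row 6 at column 6 and diagonals 3, 9.
(11,7) attacks row 6 at column 7 and diagonals 2.
Attacked columns: {2, 3, 4, 5, 6, 7, 8, 9, 10, 11}. Safe: {1}.

1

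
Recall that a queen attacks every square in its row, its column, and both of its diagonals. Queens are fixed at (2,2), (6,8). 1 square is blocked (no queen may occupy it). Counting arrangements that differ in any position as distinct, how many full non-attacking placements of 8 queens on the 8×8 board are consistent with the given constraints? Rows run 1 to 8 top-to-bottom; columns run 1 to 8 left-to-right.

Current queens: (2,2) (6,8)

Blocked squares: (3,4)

Branch on row 1: col 4 → 3; col 5 → 0; col 6 → 1; col 7 → 0.
Sum: 3 + 0 + 1 + 0 = 4.

4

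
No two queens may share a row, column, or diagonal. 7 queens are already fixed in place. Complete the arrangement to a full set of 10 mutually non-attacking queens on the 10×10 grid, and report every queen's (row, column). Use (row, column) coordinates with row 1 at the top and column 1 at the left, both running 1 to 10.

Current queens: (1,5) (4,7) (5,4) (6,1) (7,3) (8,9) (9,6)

Row 2: attacked by (1,5)→{4,5,6}; (4,7)→{5,7,9}; (5,4)→{1,4,7}; (6,1)→{1,5}; (7,3)→{3,8}; (8,9)→{3,9}; (9,6)→{6}. Safe: 2, 10. Place at column 2.
Row 3: attacked by (1,5)→{3,5,7}; (2,2)→{1,2,3}; (4,7)→{6,7,8}; (5,4)→{2,4,6}; (6,1)→{1,4}; (7,3)→{3,7}; (8,9)→{4,9}; (9,6)→{6}. Safe: 10. Place at column 10.
Row 10: attacked by (1,5)→{5}; (2,2)→{2,10}; (3,10)→{3,10}; (4,7)→{1,7}; (5,4)→{4,9}; (6,1)→{1,5}; (7,3)→{3,6}; (8,9)→{7,9}; (9,6)→{5,6,7}. Safe: 8. Place at column 8.
Columns [5, 2, 10, 7, 4, 1, 3, 9, 6, 8], r−c [-4, 0, -7, -3, 1, 5, 4, -1, 3, 2], r+c [6, 4, 13, 11, 9, 7, 10, 17, 15, 18] are all distinct, so no two queens attack.

(1,5) (2,2) (3,10) (4,7) (5,4) (6,1) (7,3) (8,9) (9,6) (10,8)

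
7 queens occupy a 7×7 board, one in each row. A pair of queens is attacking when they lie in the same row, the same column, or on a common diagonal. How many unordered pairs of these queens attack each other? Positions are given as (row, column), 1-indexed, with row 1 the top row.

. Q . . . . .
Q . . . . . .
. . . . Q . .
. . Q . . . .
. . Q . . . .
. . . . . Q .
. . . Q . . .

4

Same column: (4,3)–(5,3) (column 3).
Same diagonal: (1,2)–(2,1) (|1−2| = |2−1| = 1); (2,1)–(4,3) (|2−4| = |1−3| = 2); (3,5)–(5,3) (|3−5| = |5−3| = 2).
Total attacking pairs: 4.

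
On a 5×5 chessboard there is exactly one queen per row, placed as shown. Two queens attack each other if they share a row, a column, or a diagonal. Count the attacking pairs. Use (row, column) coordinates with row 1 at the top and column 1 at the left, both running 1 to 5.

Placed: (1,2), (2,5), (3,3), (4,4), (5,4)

2

Same column: (4,4)–(5,4) (column 4).
Same diagonal: (3,3)–(4,4) (|3−4| = |3−4| = 1).
Total attacking pairs: 2.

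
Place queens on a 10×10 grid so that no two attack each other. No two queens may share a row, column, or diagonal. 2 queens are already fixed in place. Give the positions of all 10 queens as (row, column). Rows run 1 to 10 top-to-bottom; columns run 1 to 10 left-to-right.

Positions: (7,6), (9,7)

(1,9) (2,5) (3,8) (4,4) (5,1) (6,3) (7,6) (8,10) (9,7) (10,2)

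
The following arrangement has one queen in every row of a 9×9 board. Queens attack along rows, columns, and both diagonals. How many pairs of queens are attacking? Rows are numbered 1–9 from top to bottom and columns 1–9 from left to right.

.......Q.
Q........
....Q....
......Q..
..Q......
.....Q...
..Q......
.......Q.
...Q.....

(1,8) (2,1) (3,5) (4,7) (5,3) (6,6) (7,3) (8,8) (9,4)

Same column: (1,8)–(8,8) (column 8); (5,3)–(7,3) (column 3).
Same diagonal: (3,5)–(5,3) (|3−5| = |5−3| = 2); (6,6)–(8,8) (|6−8| = |6−8| = 2).
Total attacking pairs: 4.

4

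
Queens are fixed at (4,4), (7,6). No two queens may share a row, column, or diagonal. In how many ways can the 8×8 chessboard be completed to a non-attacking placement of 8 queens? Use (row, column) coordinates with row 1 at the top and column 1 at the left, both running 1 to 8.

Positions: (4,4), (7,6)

3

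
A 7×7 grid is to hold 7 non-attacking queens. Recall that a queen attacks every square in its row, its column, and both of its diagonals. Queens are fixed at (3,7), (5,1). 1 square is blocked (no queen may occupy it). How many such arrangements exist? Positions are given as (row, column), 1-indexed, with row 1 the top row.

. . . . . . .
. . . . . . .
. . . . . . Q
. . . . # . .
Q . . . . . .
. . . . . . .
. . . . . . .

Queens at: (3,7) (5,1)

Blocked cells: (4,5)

2

Branch on row 1: col 2 → 1; col 3 → 0; col 4 → 0; col 6 → 1.
Sum: 1 + 0 + 0 + 1 = 2.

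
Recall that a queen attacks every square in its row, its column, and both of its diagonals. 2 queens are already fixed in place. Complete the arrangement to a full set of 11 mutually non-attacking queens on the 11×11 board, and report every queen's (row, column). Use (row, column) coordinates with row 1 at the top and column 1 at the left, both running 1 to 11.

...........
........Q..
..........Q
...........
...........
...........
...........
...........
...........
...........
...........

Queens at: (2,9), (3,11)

(1,5) (2,9) (3,11) (4,6) (5,10) (6,3) (7,1) (8,8) (9,4) (10,2) (11,7)

Row 1: attacked by (2,9)→{8,9,10}; (3,11)→{9,11}. Safe: 1, 2, 3, 4, 5, 6, 7. Place at column 5.
Row 4: attacked by (1,5)→{2,5,8}; (2,9)→{7,9,11}; (3,11)→{10,11}. Safe: 1, 3, 4, 6. Place at column 6.
Row 5: attacked by (1,5)→{1,5,9}; (2,9)→{6,9}; (3,11)→{9,11}; (4,6)→{5,6,7}. Safe: 2, 3, 4, 8, 10. Place at column 10.
Row 6: attacked by (1,5)→{5,10}; (2,9)→{5,9}; (3,11)→{8,11}; (4,6)→{4,6,8}; (5,10)→{9,10,11}. Safe: 1, 2, 3, 7. Place at column 3.
Row 7: attacked by (1,5)→{5,11}; (2,9)→{4,9}; (3,11)→{7,11}; (4,6)→{3,6,9}; (5,10)→{8,10}; (6,3)→{2,3,4}. Safe: 1. Place at column 1.
Row 8: attacked by (1,5)→{5}; (2,9)→{3,9}; (3,11)→{6,11}; (4,6)→{2,6,10}; (5,10)→{7,10}; (6,3)→{1,3,5}; (7,1)→{1,2}. Safe: 4, 8. Place at column 8.
Row 9: attacked by (1,5)→{5}; (2,9)→{2,9}; (3,11)→{5,11}; (4,6)→{1,6,11}; (5,10)→{6,10}; (6,3)→{3,6}; (7,1)→{1,3}; (8,8)→{7,8,9}. Safe: 4. Place at column 4.
Row 10: attacked by (1,5)→{5}; (2,9)→{1,9}; (3,11)→{4,11}; (4,6)→{6}; (5,10)→{5,10}; (6,3)→{3,7}; (7,1)→{1,4}; (8,8)→{6,8,10}; (9,4)→{3,4,5}. Safe: 2. Place at column 2.
Row 11: attacked by (1,5)→{5}; (2,9)→{9}; (3,11)→{3,11}; (4,6)→{6}; (5,10)→{4,10}; (6,3)→{3,8}; (7,1)→{1,5}; (8,8)→{5,8,11}; (9,4)→{2,4,6}; (10,2)→{1,2,3}. Safe: 7. Place at column 7.
Columns [5, 9, 11, 6, 10, 3, 1, 8, 4, 2, 7], r−c [-4, -7, -8, -2, -5, 3, 6, 0, 5, 8, 4], r+c [6, 11, 14, 10, 15, 9, 8, 16, 13, 12, 18] are all distinct, so no two queens attack.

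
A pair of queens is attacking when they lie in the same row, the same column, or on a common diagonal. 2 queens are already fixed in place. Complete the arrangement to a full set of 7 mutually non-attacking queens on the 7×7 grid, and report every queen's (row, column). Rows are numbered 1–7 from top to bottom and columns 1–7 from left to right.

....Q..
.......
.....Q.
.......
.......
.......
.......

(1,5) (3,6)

Row 2: attacked by (1,5)→{4,5,6}; (3,6)→{5,6,7}. Safe: 1, 2, 3. Place at column 2.
Row 4: attacked by (1,5)→{2,5}; (2,2)→{2,4}; (3,6)→{5,6,7}. Safe: 1, 3. Place at column 3.
Row 5: attacked by (1,5)→{1,5}; (2,2)→{2,5}; (3,6)→{4,6}; (4,3)→{2,3,4}. Safe: 7. Place at column 7.
Row 6: attacked by (1,5)→{5}; (2,2)→{2,6}; (3,6)→{3,6}; (4,3)→{1,3,5}; (5,7)→{6,7}. Safe: 4. Place at column 4.
Row 7: attacked by (1,5)→{5}; (2,2)→{2,7}; (3,6)→{2,6}; (4,3)→{3,6}; (5,7)→{5,7}; (6,4)→{3,4,5}. Safe: 1. Place at column 1.
Columns [5, 2, 6, 3, 7, 4, 1], r−c [-4, 0, -3, 1, -2, 2, 6], r+c [6, 4, 9, 7, 12, 10, 8] are all distinct, so no two queens attack.

(1,5) (2,2) (3,6) (4,3) (5,7) (6,4) (7,1)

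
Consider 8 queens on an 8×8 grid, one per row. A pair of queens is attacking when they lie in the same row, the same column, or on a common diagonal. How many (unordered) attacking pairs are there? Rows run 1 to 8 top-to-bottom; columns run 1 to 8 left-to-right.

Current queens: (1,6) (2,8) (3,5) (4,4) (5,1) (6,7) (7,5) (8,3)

Same column: (3,5)–(7,5) (column 5).
Same diagonal: (3,5)–(4,4) (|3−4| = |5−4| = 1).
Total attacking pairs: 2.

2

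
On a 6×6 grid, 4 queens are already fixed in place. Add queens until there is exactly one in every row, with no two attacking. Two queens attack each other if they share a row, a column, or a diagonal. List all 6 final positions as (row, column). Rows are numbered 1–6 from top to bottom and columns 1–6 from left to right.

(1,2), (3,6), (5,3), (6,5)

Row 2: attacked by (1,2)→{1,2,3}; (3,6)→{5,6}; (5,3)→{3,6}; (6,5)→{1,5}. Safe: 4. Place at column 4.
Row 4: attacked by (1,2)→{2,5}; (2,4)→{2,4,6}; (3,6)→{5,6}; (5,3)→{2,3,4}; (6,5)→{3,5}. Safe: 1. Place at column 1.
Columns [2, 4, 6, 1, 3, 5], r−c [-1, -2, -3, 3, 2, 1], r+c [3, 6, 9, 5, 8, 11] are all distinct, so no two queens attack.

(1,2) (2,4) (3,6) (4,1) (5,3) (6,5)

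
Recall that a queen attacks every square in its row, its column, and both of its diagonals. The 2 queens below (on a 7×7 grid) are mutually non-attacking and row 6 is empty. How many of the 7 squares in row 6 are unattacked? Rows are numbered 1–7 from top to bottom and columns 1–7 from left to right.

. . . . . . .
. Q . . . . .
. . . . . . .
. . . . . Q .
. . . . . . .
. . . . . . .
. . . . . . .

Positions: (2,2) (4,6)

4

(2,2) attacks row 6 at column 2 and diagonals 6.
(4,6) attacks row 6 at column 6 and diagonals 4.
Attacked columns: {2, 4, 6}. Safe: {1, 3, 5, 7}.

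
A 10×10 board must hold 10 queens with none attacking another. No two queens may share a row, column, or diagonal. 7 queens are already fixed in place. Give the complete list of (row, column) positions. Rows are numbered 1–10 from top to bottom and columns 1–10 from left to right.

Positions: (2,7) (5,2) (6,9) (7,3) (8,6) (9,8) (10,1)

(1,5) (2,7) (3,10) (4,4) (5,2) (6,9) (7,3) (8,6) (9,8) (10,1)

Row 1: attacked by (2,7)→{6,7,8}; (5,2)→{2,6}; (6,9)→{4,9}; (7,3)→{3,9}; (8,6)→{6}; (9,8)→{8}; (10,1)→{1,10}. Safe: 5. Place at column 5.
Row 3: attacked by (1,5)→{3,5,7}; (2,7)→{6,7,8}; (5,2)→{2,4}; (6,9)→{6,9}; (7,3)→{3,7}; (8,6)→{1,6}; (9,8)→{2,8}; (10,1)→{1,8}. Safe: 10. Place at column 10.
Row 4: attacked by (1,5)→{2,5,8}; (2,7)→{5,7,9}; (3,10)→{9,10}; (5,2)→{1,2,3}; (6,9)→{7,9}; (7,3)→{3,6}; (8,6)→{2,6,10}; (9,8)→{3,8}; (10,1)→{1,7}. Safe: 4. Place at column 4.
Columns [5, 7, 10, 4, 2, 9, 3, 6, 8, 1], r−c [-4, -5, -7, 0, 3, -3, 4, 2, 1, 9], r+c [6, 9, 13, 8, 7, 15, 10, 14, 17, 11] are all distinct, so no two queens attack.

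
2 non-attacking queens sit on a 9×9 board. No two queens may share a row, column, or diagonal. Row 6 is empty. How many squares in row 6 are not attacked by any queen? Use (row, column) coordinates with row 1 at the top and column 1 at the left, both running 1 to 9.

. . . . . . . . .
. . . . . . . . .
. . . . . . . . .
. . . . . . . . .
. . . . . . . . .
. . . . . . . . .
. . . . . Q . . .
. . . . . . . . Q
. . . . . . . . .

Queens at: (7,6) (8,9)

(7,6) attacks row 6 at column 6 and diagonals 5, 7.
(8,9) attacks row 6 at column 9 and diagonals 7.
Attacked columns: {5, 6, 7, 9}. Safe: {1, 2, 3, 4, 8}.

5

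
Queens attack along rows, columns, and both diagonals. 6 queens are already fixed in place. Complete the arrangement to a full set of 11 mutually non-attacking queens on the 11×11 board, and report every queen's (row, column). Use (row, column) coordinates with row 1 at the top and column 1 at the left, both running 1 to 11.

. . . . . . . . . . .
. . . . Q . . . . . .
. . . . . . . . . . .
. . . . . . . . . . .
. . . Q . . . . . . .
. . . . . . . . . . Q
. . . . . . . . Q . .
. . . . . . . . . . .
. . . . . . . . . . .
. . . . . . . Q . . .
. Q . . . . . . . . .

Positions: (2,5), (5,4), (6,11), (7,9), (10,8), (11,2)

(1,1) (2,5) (3,7) (4,10) (5,4) (6,11) (7,9) (8,3) (9,6) (10,8) (11,2)

Row 1: attacked by (2,5)→{4,5,6}; (5,4)→{4,8}; (6,11)→{6,11}; (7,9)→{3,9}; (10,8)→{8}; (11,2)→{2}. Safe: 1, 7, 10. Place at column 1.
Row 3: attacked by (1,1)→{1,3}; (2,5)→{4,5,6}; (5,4)→{2,4,6}; (6,11)→{8,11}; (7,9)→{5,9}; (10,8)→{1,8}; (11,2)→{2,10}. Safe: 7. Place at column 7.
Row 4: attacked by (1,1)→{1,4}; (2,5)→{3,5,7}; (3,7)→{6,7,8}; (5,4)→{3,4,5}; (6,11)→{9,11}; (7,9)→{6,9}; (10,8)→{2,8}; (11,2)→{2,9}. Safe: 10. Place at column 10.
Row 8: attacked by (1,1)→{1,8}; (2,5)→{5,11}; (3,7)→{2,7}; (4,10)→{6,10}; (5,4)→{1,4,7}; (6,11)→{9,11}; (7,9)→{8,9,10}; (10,8)→{6,8,10}; (11,2)→{2,5}. Safe: 3. Place at column 3.
Row 9: attacked by (1,1)→{1,9}; (2,5)→{5}; (3,7)→{1,7}; (4,10)→{5,10}; (5,4)→{4,8}; (6,11)→{8,11}; (7,9)→{7,9,11}; (8,3)→{2,3,4}; (10,8)→{7,8,9}; (11,2)→{2,4}. Safe: 6. Place at column 6.
Columns [1, 5, 7, 10, 4, 11, 9, 3, 6, 8, 2], r−c [0, -3, -4, -6, 1, -5, -2, 5, 3, 2, 9], r+c [2, 7, 10, 14, 9, 17, 16, 11, 15, 18, 13] are all distinct, so no two queens attack.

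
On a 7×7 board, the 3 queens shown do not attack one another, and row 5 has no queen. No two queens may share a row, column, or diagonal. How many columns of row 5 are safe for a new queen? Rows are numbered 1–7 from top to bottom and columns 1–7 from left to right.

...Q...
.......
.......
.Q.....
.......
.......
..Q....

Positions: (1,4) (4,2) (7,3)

(1,4) attacks row 5 at column 4.
(4,2) attacks row 5 at column 2 and diagonals 1, 3.
(7,3) attacks row 5 at column 3 and diagonals 1, 5.
Attacked columns: {1, 2, 3, 4, 5}. Safe: {6, 7}.

2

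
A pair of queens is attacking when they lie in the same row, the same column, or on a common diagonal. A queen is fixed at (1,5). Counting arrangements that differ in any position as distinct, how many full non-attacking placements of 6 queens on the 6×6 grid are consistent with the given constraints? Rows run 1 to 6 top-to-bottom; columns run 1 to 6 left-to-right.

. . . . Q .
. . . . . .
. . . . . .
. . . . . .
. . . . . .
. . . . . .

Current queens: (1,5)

1

Branch on row 2: col 1 → 0; col 2 → 0; col 3 → 1.
Sum: 0 + 0 + 1 = 1.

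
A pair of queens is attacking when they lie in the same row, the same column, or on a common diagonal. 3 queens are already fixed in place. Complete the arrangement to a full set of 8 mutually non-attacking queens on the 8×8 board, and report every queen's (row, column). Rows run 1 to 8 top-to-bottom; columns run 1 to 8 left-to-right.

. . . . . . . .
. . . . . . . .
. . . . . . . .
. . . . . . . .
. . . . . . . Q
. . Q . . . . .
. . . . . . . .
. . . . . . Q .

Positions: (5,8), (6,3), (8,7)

(1,5) (2,2) (3,4) (4,6) (5,8) (6,3) (7,1) (8,7)

Row 1: attacked by (5,8)→{4,8}; (6,3)→{3,8}; (8,7)→{7}. Safe: 1, 2, 5, 6. Place at column 5.
Row 2: attacked by (1,5)→{4,5,6}; (5,8)→{5,8}; (6,3)→{3,7}; (8,7)→{1,7}. Safe: 2. Place at column 2.
Row 3: attacked by (1,5)→{3,5,7}; (2,2)→{1,2,3}; (5,8)→{6,8}; (6,3)→{3,6}; (8,7)→{2,7}. Safe: 4. Place at column 4.
Row 4: attacked by (1,5)→{2,5,8}; (2,2)→{2,4}; (3,4)→{3,4,5}; (5,8)→{7,8}; (6,3)→{1,3,5}; (8,7)→{3,7}. Safe: 6. Place at column 6.
Row 7: attacked by (1,5)→{5}; (2,2)→{2,7}; (3,4)→{4,8}; (4,6)→{3,6}; (5,8)→{6,8}; (6,3)→{2,3,4}; (8,7)→{6,7,8}. Safe: 1. Place at column 1.
Columns [5, 2, 4, 6, 8, 3, 1, 7], r−c [-4, 0, -1, -2, -3, 3, 6, 1], r+c [6, 4, 7, 10, 13, 9, 8, 15] are all distinct, so no two queens attack.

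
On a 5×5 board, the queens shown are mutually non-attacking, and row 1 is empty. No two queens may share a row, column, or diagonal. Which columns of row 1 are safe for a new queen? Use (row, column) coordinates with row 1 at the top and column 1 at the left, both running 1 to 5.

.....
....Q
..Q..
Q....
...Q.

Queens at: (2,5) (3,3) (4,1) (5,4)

columns 2

(2,5) attacks row 1 at column 5 and diagonals 4.
(3,3) attacks row 1 at column 3 and diagonals 1, 5.
(4,1) attacks row 1 at column 1 and diagonals 4.
(5,4) attacks row 1 at column 4.
Attacked columns: {1, 3, 4, 5}. Safe: {2}.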